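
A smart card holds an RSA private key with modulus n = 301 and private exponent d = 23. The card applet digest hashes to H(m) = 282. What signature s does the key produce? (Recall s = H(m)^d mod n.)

(H(m))^23 mod 301 = 60

60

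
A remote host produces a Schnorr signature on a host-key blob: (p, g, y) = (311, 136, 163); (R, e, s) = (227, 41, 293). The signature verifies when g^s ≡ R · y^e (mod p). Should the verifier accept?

g^s mod p:
136^2 = 18496 ≡ 147
136^4 ≡ 147^2 = 21609 ≡ 150
136^8 ≡ 150^2 = 22500 ≡ 108
136^16 ≡ 108^2 = 11664 ≡ 157
136^32 ≡ 157^2 = 24649 ≡ 80
136^64 ≡ 80^2 = 6400 ≡ 180
136^128 ≡ 180^2 = 32400 ≡ 56
136^256 ≡ 56^2 = 3136 ≡ 26
293 = 256 + 32 + 4 + 1, so 136^293 ≡ 26·80·150·136 ≡ 93 (mod 311)
R · y^e mod p:
163^2 = 26569 ≡ 134
163^4 ≡ 134^2 = 17956 ≡ 229
163^8 ≡ 229^2 = 52441 ≡ 193
163^16 ≡ 193^2 = 37249 ≡ 240
163^32 ≡ 240^2 = 57600 ≡ 65
41 = 32 + 8 + 1, so 163^41 ≡ 65·193·163 ≡ 10 (mod 311)
227·10 = 2270 ≡ 93 (mod 311)
93 ≡ 93 (mod 311); signature holds.

accept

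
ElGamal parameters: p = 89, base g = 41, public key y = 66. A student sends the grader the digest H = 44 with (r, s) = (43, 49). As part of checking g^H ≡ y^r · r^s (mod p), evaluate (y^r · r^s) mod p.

88

Squares mod 89: 66^1≡66, 66^2≡84, 66^4≡25, 66^8≡2, 66^16≡4, 66^32≡16
43 = 32 + 8 + 2 + 1, so 66^43 ≡ 16·2·84·66 ≡ 31 (mod 89)
Squares mod 89: 43^1≡43, 43^2≡69, 43^4≡44, 43^8≡67, 43^16≡39, 43^32≡8
49 = 32 + 16 + 1, so 43^49 ≡ 8·39·43 ≡ 66 (mod 89)
y^r · r^s ≡ 31·66 = 2046 ≡ 88 (mod 89)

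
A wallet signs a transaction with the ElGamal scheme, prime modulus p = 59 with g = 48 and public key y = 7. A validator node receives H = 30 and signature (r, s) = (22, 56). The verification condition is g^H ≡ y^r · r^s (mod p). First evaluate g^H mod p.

48

48^30 mod 59 = 48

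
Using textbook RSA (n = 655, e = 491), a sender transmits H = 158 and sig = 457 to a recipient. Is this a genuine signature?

Squares mod 655: sig^1≡457, sig^2≡559, sig^4≡46, sig^8≡151, sig^16≡531, sig^32≡311, sig^64≡436, sig^128≡146, sig^256≡356
491 = 256 + 128 + 64 + 32 + 8 + 2 + 1, so sig^491 ≡ 356·146·436·311·151·559·457 ≡ 158 (mod 655)
158 = H, so the signature checks out.

genuine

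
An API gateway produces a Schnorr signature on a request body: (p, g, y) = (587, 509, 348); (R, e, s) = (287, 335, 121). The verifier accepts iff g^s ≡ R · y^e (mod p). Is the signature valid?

g^s mod p:
509^121 mod 587 = 383
R · y^e mod p:
348^335 mod 587 = 212
287·212 = 60844 ≡ 383 (mod 587)
383 ≡ 383 (mod 587); signature holds.

valid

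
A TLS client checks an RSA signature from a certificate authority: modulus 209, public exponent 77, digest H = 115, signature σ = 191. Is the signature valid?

valid

σ^2 ≡ 191^2 = 36481 ≡ 115
σ^4 ≡ 115^2 = 13225 ≡ 58
σ^8 ≡ 58^2 = 3364 ≡ 20
σ^16 ≡ 20^2 = 400 ≡ 191
σ^32 ≡ 191^2 = 36481 ≡ 115
σ^64 ≡ 115^2 = 13225 ≡ 58
77 = 64 + 8 + 4 + 1, so σ^77 ≡ 58·20·58·191 ≡ 115 (mod 209)
115 = H, so the signature checks out.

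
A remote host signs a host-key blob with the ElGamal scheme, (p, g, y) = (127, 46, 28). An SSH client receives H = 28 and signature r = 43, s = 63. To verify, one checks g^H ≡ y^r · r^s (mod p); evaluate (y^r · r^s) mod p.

28^2 = 784 ≡ 22
28^4 ≡ 22^2 = 484 ≡ 103
28^8 ≡ 103^2 = 10609 ≡ 68
28^16 ≡ 68^2 = 4624 ≡ 52
28^32 ≡ 52^2 = 2704 ≡ 37
43 = 32 + 8 + 2 + 1, so 28^43 ≡ 37·68·22·28 ≡ 75 (mod 127)
43^2 = 1849 ≡ 71
43^4 ≡ 71^2 = 5041 ≡ 88
43^8 ≡ 88^2 = 7744 ≡ 124
43^16 ≡ 124^2 = 15376 ≡ 9
43^32 ≡ 9^2 = 81
63 = 32 + 16 + 8 + 4 + 2 + 1, so 43^63 ≡ 81·9·124·88·71·43 ≡ 126 (mod 127)
y^r · r^s ≡ 75·126 = 9450 ≡ 52 (mod 127)

52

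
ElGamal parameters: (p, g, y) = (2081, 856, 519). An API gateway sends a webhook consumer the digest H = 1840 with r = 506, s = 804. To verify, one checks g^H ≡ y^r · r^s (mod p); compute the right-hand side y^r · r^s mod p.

578

Squares mod 2081: 519^1≡519, 519^2≡912, 519^4≡1425, 519^8≡1650, 519^16≡552, 519^32≡878, 519^64≡914, 519^128≡915, 519^256≡663
506 = 256 + 128 + 64 + 32 + 16 + 8 + 2, so 519^506 ≡ 663·915·914·878·552·1650·912 ≡ 635 (mod 2081)
Squares mod 2081: 506^1≡506, 506^2≡73, 506^4≡1167, 506^8≡915, 506^16≡663, 506^32≡478, 506^64≡1655, 506^128≡429, 506^256≡913, 506^512≡1169
804 = 512 + 256 + 32 + 4, so 506^804 ≡ 1169·913·478·1167 ≡ 1007 (mod 2081)
y^r · r^s ≡ 635·1007 = 639445 ≡ 578 (mod 2081)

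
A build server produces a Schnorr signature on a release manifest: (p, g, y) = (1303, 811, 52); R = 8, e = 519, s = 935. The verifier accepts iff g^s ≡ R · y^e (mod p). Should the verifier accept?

accept

g^s mod p:
811^935 mod 1303 = 416
R · y^e mod p:
52^519 mod 1303 = 52
8·52 = 416 ≡ 416 (mod 1303)
416 ≡ 416 (mod 1303); signature holds.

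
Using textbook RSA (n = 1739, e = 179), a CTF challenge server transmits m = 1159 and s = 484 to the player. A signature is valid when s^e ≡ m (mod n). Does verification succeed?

fails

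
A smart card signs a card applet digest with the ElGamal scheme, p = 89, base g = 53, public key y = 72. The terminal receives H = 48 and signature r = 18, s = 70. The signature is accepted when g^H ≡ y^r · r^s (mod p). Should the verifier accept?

Left side g^H mod p:
53^2 = 2809 ≡ 50
53^4 ≡ 50^2 = 2500 ≡ 8
53^8 ≡ 8^2 = 64
53^16 ≡ 64^2 = 4096 ≡ 2
53^32 ≡ 2^2 = 4
48 = 32 + 16, so 53^48 ≡ 4·2 ≡ 8 (mod 89)
Right side y^r · r^s mod p:
72^2 = 5184 ≡ 22
72^4 ≡ 22^2 = 484 ≡ 39
72^8 ≡ 39^2 = 1521 ≡ 8
72^16 ≡ 8^2 = 64
18 = 16 + 2, so 72^18 ≡ 64·22 ≡ 73 (mod 89)
18^2 = 324 ≡ 57
18^4 ≡ 57^2 = 3249 ≡ 45
18^8 ≡ 45^2 = 2025 ≡ 67
18^16 ≡ 67^2 = 4489 ≡ 39
18^32 ≡ 39^2 = 1521 ≡ 8
18^64 ≡ 8^2 = 64
70 = 64 + 4 + 2, so 18^70 ≡ 64·45·57 ≡ 44 (mod 89)
73·44 = 3212 ≡ 8 (mod 89)
8 ≡ 8 (mod 89), so the signature is genuine.

accept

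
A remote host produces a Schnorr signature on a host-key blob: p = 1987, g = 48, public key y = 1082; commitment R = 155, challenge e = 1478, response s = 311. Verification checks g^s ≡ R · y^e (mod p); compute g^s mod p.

1348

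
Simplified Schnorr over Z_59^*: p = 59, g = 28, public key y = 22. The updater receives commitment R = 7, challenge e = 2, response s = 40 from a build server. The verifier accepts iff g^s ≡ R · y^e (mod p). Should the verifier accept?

reject

g^s mod p:
28^2 = 784 ≡ 17
28^4 ≡ 17^2 = 289 ≡ 53
28^8 ≡ 53^2 = 2809 ≡ 36
28^16 ≡ 36^2 = 1296 ≡ 57
28^32 ≡ 57^2 = 3249 ≡ 4
40 = 32 + 8, so 28^40 ≡ 4·36 ≡ 26 (mod 59)
R · y^e mod p:
22^2 = 484 ≡ 12
7·12 = 84 ≡ 25 (mod 59)
26 ≠ 25; the check fails.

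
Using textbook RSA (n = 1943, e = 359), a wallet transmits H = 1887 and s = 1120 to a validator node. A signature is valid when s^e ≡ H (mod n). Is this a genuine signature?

genuine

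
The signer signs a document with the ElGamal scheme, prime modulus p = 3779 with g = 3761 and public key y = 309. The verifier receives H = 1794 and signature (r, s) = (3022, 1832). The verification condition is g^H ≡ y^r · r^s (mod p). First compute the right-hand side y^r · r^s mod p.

1348

309^2 = 95481 ≡ 1006
309^4 ≡ 1006^2 = 1012036 ≡ 3043
309^8 ≡ 3043^2 = 9259849 ≡ 1299
309^16 ≡ 1299^2 = 1687401 ≡ 1967
309^32 ≡ 1967^2 = 3869089 ≡ 3172
309^64 ≡ 3172^2 = 10061584 ≡ 1886
309^128 ≡ 1886^2 = 3556996 ≡ 957
309^256 ≡ 957^2 = 915849 ≡ 1331
309^512 ≡ 1331^2 = 1771561 ≡ 2989
309^1024 ≡ 2989^2 = 8934121 ≡ 565
309^2048 ≡ 565^2 = 319225 ≡ 1789
3022 = 2048 + 512 + 256 + 128 + 64 + 8 + 4 + 2, so 309^3022 ≡ 1789·2989·1331·957·1886·1299·3043·1006 ≡ 509 (mod 3779)
3022^2 = 9132484 ≡ 2420
3022^4 ≡ 2420^2 = 5856400 ≡ 2729
3022^8 ≡ 2729^2 = 7447441 ≡ 2811
3022^16 ≡ 2811^2 = 7901721 ≡ 3611
3022^32 ≡ 3611^2 = 13039321 ≡ 1771
3022^64 ≡ 1771^2 = 3136441 ≡ 3650
3022^128 ≡ 3650^2 = 13322500 ≡ 1525
3022^256 ≡ 1525^2 = 2325625 ≡ 1540
3022^512 ≡ 1540^2 = 2371600 ≡ 2167
3022^1024 ≡ 2167^2 = 4695889 ≡ 2371
1832 = 1024 + 512 + 256 + 32 + 8, so 3022^1832 ≡ 2371·2167·1540·1771·2811 ≡ 1146 (mod 3779)
y^r · r^s ≡ 509·1146 = 583314 ≡ 1348 (mod 3779)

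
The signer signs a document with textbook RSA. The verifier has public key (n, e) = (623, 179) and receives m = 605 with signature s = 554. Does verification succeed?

s^2 ≡ 554^2 = 306916 ≡ 400
s^4 ≡ 400^2 = 160000 ≡ 512
s^8 ≡ 512^2 = 262144 ≡ 484
s^16 ≡ 484^2 = 234256 ≡ 8
s^32 ≡ 8^2 = 64
s^64 ≡ 64^2 = 4096 ≡ 358
s^128 ≡ 358^2 = 128164 ≡ 449
179 = 128 + 32 + 16 + 2 + 1, so s^179 ≡ 449·64·8·400·554 ≡ 435 (mod 623)
s^179 mod 623 = 435, but m = 605.

fails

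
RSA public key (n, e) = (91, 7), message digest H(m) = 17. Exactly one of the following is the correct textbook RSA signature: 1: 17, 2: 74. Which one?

1

Candidate 1: Squares mod 91: 17^1≡17, 17^2≡16, 17^4≡74; 7 = 4 + 2 + 1, so 17^7 ≡ 74·16·17 ≡ 17 (mod 91)
  → matches H(m) = 17
Candidate 2: Squares mod 91: 74^1≡74, 74^2≡16, 74^4≡74; 7 = 4 + 2 + 1, so 74^7 ≡ 74·16·74 ≡ 74 (mod 91)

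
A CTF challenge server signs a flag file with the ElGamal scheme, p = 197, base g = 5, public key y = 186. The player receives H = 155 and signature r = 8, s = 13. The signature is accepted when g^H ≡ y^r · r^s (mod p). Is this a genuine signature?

genuine

Left side g^H mod p:
Squares mod 197: 5^1≡5, 5^2≡25, 5^4≡34, 5^8≡171, 5^16≡85, 5^32≡133, 5^64≡156, 5^128≡105
155 = 128 + 16 + 8 + 2 + 1, so 5^155 ≡ 105·85·171·25·5 ≡ 30 (mod 197)
Right side y^r · r^s mod p:
Squares mod 197: 186^1≡186, 186^2≡121, 186^4≡63, 186^8≡29
186^8 ≡ 29 (mod 197)
Squares mod 197: 8^1≡8, 8^2≡64, 8^4≡156, 8^8≡105
13 = 8 + 4 + 1, so 8^13 ≡ 105·156·8 ≡ 35 (mod 197)
29·35 = 1015 ≡ 30 (mod 197)
30 ≡ 30 (mod 197), so the signature is genuine.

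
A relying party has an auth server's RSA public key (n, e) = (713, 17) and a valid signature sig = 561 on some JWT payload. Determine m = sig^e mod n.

394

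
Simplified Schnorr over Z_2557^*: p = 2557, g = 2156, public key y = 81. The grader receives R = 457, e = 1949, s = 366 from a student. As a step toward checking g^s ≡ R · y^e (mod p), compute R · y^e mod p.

2073

81^2 = 6561 ≡ 1447
81^4 ≡ 1447^2 = 2093809 ≡ 2183
81^8 ≡ 2183^2 = 4765489 ≡ 1798
81^16 ≡ 1798^2 = 3232804 ≡ 756
81^32 ≡ 756^2 = 571536 ≡ 1325
81^64 ≡ 1325^2 = 1755625 ≡ 1523
81^128 ≡ 1523^2 = 2319529 ≡ 330
81^256 ≡ 330^2 = 108900 ≡ 1506
81^512 ≡ 1506^2 = 2268036 ≡ 2534
81^1024 ≡ 2534^2 = 6421156 ≡ 529
1949 = 1024 + 512 + 256 + 128 + 16 + 8 + 4 + 1, so 81^1949 ≡ 529·2534·1506·330·756·1798·2183·81 ≡ 1325 (mod 2557)
R · y^e ≡ 457·1325 = 605525 ≡ 2073 (mod 2557)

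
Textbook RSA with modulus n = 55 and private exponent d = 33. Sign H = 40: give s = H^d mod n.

Squares mod 55: H^1≡40, H^2≡5, H^4≡25, H^8≡20, H^16≡15, H^32≡5
33 = 32 + 1, so H^33 ≡ 5·40 ≡ 35 (mod 55)

35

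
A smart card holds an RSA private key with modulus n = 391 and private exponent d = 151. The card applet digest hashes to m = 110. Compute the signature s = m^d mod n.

338

Squares mod 391: m^1≡110, m^2≡370, m^4≡50, m^8≡154, m^16≡256, m^32≡239, m^64≡35, m^128≡52
151 = 128 + 16 + 4 + 2 + 1, so m^151 ≡ 52·256·50·370·110 ≡ 338 (mod 391)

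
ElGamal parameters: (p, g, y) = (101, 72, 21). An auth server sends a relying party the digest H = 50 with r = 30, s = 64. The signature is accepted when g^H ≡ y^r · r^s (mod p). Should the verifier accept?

reject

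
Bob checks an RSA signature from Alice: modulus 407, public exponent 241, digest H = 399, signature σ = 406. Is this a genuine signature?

Squares mod 407: σ^1≡406, σ^2≡1, σ^4≡1, σ^8≡1, σ^16≡1, σ^32≡1, σ^64≡1, σ^128≡1
241 = 128 + 64 + 32 + 16 + 1, so σ^241 ≡ 1·1·1·1·406 ≡ 406 (mod 407)
σ^241 mod 407 = 406, but H = 399.

forged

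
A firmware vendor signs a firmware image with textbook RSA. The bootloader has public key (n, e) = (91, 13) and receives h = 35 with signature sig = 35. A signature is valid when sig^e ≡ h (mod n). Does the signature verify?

sig^2 ≡ 35^2 = 1225 ≡ 42
sig^4 ≡ 42^2 = 1764 ≡ 35
sig^8 ≡ 35^2 = 1225 ≡ 42
13 = 8 + 4 + 1, so sig^13 ≡ 42·35·35 ≡ 35 (mod 91)
35 = h, so the signature checks out.

verifies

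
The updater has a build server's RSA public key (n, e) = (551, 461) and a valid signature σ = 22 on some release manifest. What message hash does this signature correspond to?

352

σ^2 ≡ 22^2 = 484
σ^4 ≡ 484^2 = 234256 ≡ 81
σ^8 ≡ 81^2 = 6561 ≡ 500
σ^16 ≡ 500^2 = 250000 ≡ 397
σ^32 ≡ 397^2 = 157609 ≡ 23
σ^64 ≡ 23^2 = 529
σ^128 ≡ 529^2 = 279841 ≡ 484
σ^256 ≡ 484^2 = 234256 ≡ 81
461 = 256 + 128 + 64 + 8 + 4 + 1, so σ^461 ≡ 81·484·529·500·81·22 ≡ 352 (mod 551)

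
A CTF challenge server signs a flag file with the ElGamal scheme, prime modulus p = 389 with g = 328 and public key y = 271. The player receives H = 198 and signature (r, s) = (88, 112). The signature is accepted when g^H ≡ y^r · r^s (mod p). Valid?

no

Left side g^H mod p:
328^198 mod 389 = 225
Right side y^r · r^s mod p:
271^88 mod 389 = 272
88^112 mod 389 = 325
272·325 = 88400 ≡ 97 (mod 389)
225 ≠ 97, so verification fails.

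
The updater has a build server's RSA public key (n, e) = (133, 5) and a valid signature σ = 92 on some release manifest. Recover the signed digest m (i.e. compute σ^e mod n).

99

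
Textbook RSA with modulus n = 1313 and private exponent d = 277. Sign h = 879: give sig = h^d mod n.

294

h^2 ≡ 879^2 = 772641 ≡ 597
h^4 ≡ 597^2 = 356409 ≡ 586
h^8 ≡ 586^2 = 343396 ≡ 703
h^16 ≡ 703^2 = 494209 ≡ 521
h^32 ≡ 521^2 = 271441 ≡ 963
h^64 ≡ 963^2 = 927369 ≡ 391
h^128 ≡ 391^2 = 152881 ≡ 573
h^256 ≡ 573^2 = 328329 ≡ 79
277 = 256 + 16 + 4 + 1, so h^277 ≡ 79·521·586·879 ≡ 294 (mod 1313)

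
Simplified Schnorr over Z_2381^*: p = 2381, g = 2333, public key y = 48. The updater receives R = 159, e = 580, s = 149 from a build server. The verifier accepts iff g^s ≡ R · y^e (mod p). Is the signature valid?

valid

g^s mod p:
2333^2 = 5442889 ≡ 2304
2333^4 ≡ 2304^2 = 5308416 ≡ 1167
2333^8 ≡ 1167^2 = 1361889 ≡ 2338
2333^16 ≡ 2338^2 = 5466244 ≡ 1849
2333^32 ≡ 1849^2 = 3418801 ≡ 2066
2333^64 ≡ 2066^2 = 4268356 ≡ 1604
2333^128 ≡ 1604^2 = 2572816 ≡ 1336
149 = 128 + 16 + 4 + 1, so 2333^149 ≡ 1336·1849·1167·2333 ≡ 2064 (mod 2381)
R · y^e mod p:
48^2 = 2304
48^4 ≡ 2304^2 = 5308416 ≡ 1167
48^8 ≡ 1167^2 = 1361889 ≡ 2338
48^16 ≡ 2338^2 = 5466244 ≡ 1849
48^32 ≡ 1849^2 = 3418801 ≡ 2066
48^64 ≡ 2066^2 = 4268356 ≡ 1604
48^128 ≡ 1604^2 = 2572816 ≡ 1336
48^256 ≡ 1336^2 = 1784896 ≡ 1527
48^512 ≡ 1527^2 = 2331729 ≡ 730
580 = 512 + 64 + 4, so 48^580 ≡ 730·1604·1167 ≡ 597 (mod 2381)
159·597 = 94923 ≡ 2064 (mod 2381)
2064 ≡ 2064 (mod 2381); signature holds.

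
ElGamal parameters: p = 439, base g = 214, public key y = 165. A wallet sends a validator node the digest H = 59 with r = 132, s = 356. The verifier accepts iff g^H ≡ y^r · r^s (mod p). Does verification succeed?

fails

Left side g^H mod p:
214^2 = 45796 ≡ 140
214^4 ≡ 140^2 = 19600 ≡ 284
214^8 ≡ 284^2 = 80656 ≡ 319
214^16 ≡ 319^2 = 101761 ≡ 352
214^32 ≡ 352^2 = 123904 ≡ 106
59 = 32 + 16 + 8 + 2 + 1, so 214^59 ≡ 106·352·319·140·214 ≡ 248 (mod 439)
Right side y^r · r^s mod p:
165^2 = 27225 ≡ 7
165^4 ≡ 7^2 = 49
165^8 ≡ 49^2 = 2401 ≡ 206
165^16 ≡ 206^2 = 42436 ≡ 292
165^32 ≡ 292^2 = 85264 ≡ 98
165^64 ≡ 98^2 = 9604 ≡ 385
165^128 ≡ 385^2 = 148225 ≡ 282
132 = 128 + 4, so 165^132 ≡ 282·49 ≡ 209 (mod 439)
132^2 = 17424 ≡ 303
132^4 ≡ 303^2 = 91809 ≡ 58
132^8 ≡ 58^2 = 3364 ≡ 291
132^16 ≡ 291^2 = 84681 ≡ 393
132^32 ≡ 393^2 = 154449 ≡ 360
132^64 ≡ 360^2 = 129600 ≡ 95
132^128 ≡ 95^2 = 9025 ≡ 245
132^256 ≡ 245^2 = 60025 ≡ 321
356 = 256 + 64 + 32 + 4, so 132^356 ≡ 321·95·360·58 ≡ 342 (mod 439)
209·342 = 71478 ≡ 360 (mod 439)
248 ≠ 360, so verification fails.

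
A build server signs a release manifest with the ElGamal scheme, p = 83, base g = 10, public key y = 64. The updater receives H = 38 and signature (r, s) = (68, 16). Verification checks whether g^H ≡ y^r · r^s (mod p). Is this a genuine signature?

Left side g^H mod p:
10^2 = 100 ≡ 17
10^4 ≡ 17^2 = 289 ≡ 40
10^8 ≡ 40^2 = 1600 ≡ 23
10^16 ≡ 23^2 = 529 ≡ 31
10^32 ≡ 31^2 = 961 ≡ 48
38 = 32 + 4 + 2, so 10^38 ≡ 48·40·17 ≡ 21 (mod 83)
Right side y^r · r^s mod p:
64^2 = 4096 ≡ 29
64^4 ≡ 29^2 = 841 ≡ 11
64^8 ≡ 11^2 = 121 ≡ 38
64^16 ≡ 38^2 = 1444 ≡ 33
64^32 ≡ 33^2 = 1089 ≡ 10
64^64 ≡ 10^2 = 100 ≡ 17
68 = 64 + 4, so 64^68 ≡ 17·11 ≡ 21 (mod 83)
68^2 = 4624 ≡ 59
68^4 ≡ 59^2 = 3481 ≡ 78
68^8 ≡ 78^2 = 6084 ≡ 25
68^16 ≡ 25^2 = 625 ≡ 44
21·44 = 924 ≡ 11 (mod 83)
21 ≠ 11, so verification fails.

forged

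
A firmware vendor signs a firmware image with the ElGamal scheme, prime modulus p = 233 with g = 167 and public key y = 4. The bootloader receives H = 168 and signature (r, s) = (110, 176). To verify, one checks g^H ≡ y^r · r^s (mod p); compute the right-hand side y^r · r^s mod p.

152

Squares mod 233: 4^1≡4, 4^2≡16, 4^4≡23, 4^8≡63, 4^16≡8, 4^32≡64, 4^64≡135
110 = 64 + 32 + 8 + 4 + 2, so 4^110 ≡ 135·64·63·23·16 ≡ 126 (mod 233)
Squares mod 233: 110^1≡110, 110^2≡217, 110^4≡23, 110^8≡63, 110^16≡8, 110^32≡64, 110^64≡135, 110^128≡51
176 = 128 + 32 + 16, so 110^176 ≡ 51·64·8 ≡ 16 (mod 233)
y^r · r^s ≡ 126·16 = 2016 ≡ 152 (mod 233)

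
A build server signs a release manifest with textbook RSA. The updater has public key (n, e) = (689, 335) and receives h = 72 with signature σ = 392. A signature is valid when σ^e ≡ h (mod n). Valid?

σ^335 mod 689 = 72
σ^335 mod 689 = 72 matches h.

yes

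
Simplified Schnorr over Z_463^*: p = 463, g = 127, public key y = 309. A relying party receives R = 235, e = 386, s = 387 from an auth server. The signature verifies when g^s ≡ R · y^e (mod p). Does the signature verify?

g^s mod p:
127^2 = 16129 ≡ 387
127^4 ≡ 387^2 = 149769 ≡ 220
127^8 ≡ 220^2 = 48400 ≡ 248
127^16 ≡ 248^2 = 61504 ≡ 388
127^32 ≡ 388^2 = 150544 ≡ 69
127^64 ≡ 69^2 = 4761 ≡ 131
127^128 ≡ 131^2 = 17161 ≡ 30
127^256 ≡ 30^2 = 900 ≡ 437
387 = 256 + 128 + 2 + 1, so 127^387 ≡ 437·30·387·127 ≡ 180 (mod 463)
R · y^e mod p:
309^2 = 95481 ≡ 103
309^4 ≡ 103^2 = 10609 ≡ 423
309^8 ≡ 423^2 = 178929 ≡ 211
309^16 ≡ 211^2 = 44521 ≡ 73
309^32 ≡ 73^2 = 5329 ≡ 236
309^64 ≡ 236^2 = 55696 ≡ 136
309^128 ≡ 136^2 = 18496 ≡ 439
309^256 ≡ 439^2 = 192721 ≡ 113
386 = 256 + 128 + 2, so 309^386 ≡ 113·439·103 ≡ 316 (mod 463)
235·316 = 74260 ≡ 180 (mod 463)
180 ≡ 180 (mod 463); signature holds.

verifies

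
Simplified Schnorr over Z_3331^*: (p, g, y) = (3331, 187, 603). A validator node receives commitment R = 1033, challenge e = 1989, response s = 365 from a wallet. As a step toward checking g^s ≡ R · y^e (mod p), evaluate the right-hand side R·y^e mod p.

782

Squares mod 3331: 603^1≡603, 603^2≡530, 603^4≡1096, 603^8≡2056, 603^16≡97, 603^32≡2747, 603^64≡1294, 603^128≡2274, 603^256≡1364, 603^512≡1798, 603^1024≡1734
1989 = 1024 + 512 + 256 + 128 + 64 + 4 + 1, so 603^1989 ≡ 1734·1798·1364·2274·1294·1096·603 ≡ 2603 (mod 3331)
R · y^e ≡ 1033·2603 = 2688899 ≡ 782 (mod 3331)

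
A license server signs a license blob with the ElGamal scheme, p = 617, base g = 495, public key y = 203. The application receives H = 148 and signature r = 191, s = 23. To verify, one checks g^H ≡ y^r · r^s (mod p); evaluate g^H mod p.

259

495^2 = 245025 ≡ 76
495^4 ≡ 76^2 = 5776 ≡ 223
495^8 ≡ 223^2 = 49729 ≡ 369
495^16 ≡ 369^2 = 136161 ≡ 421
495^32 ≡ 421^2 = 177241 ≡ 162
495^64 ≡ 162^2 = 26244 ≡ 330
495^128 ≡ 330^2 = 108900 ≡ 308
148 = 128 + 16 + 4, so 495^148 ≡ 308·421·223 ≡ 259 (mod 617)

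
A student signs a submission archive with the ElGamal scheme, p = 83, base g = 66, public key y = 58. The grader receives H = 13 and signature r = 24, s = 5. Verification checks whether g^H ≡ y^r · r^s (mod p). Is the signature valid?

valid

Left side g^H mod p:
66^2 = 4356 ≡ 40
66^4 ≡ 40^2 = 1600 ≡ 23
66^8 ≡ 23^2 = 529 ≡ 31
13 = 8 + 4 + 1, so 66^13 ≡ 31·23·66 ≡ 80 (mod 83)
Right side y^r · r^s mod p:
58^2 = 3364 ≡ 44
58^4 ≡ 44^2 = 1936 ≡ 27
58^8 ≡ 27^2 = 729 ≡ 65
58^16 ≡ 65^2 = 4225 ≡ 75
24 = 16 + 8, so 58^24 ≡ 75·65 ≡ 61 (mod 83)
24^2 = 576 ≡ 78
24^4 ≡ 78^2 = 6084 ≡ 25
5 = 4 + 1, so 24^5 ≡ 25·24 ≡ 19 (mod 83)
61·19 = 1159 ≡ 80 (mod 83)
80 ≡ 80 (mod 83), so the signature is genuine.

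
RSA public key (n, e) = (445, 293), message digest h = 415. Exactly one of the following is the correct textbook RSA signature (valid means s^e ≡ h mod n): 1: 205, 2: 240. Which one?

Candidate 1: 205^2 = 42025 ≡ 195; 205^4 ≡ 195^2 = 38025 ≡ 200; 205^8 ≡ 200^2 = 40000 ≡ 395; 205^16 ≡ 395^2 = 156025 ≡ 275; 205^32 ≡ 275^2 = 75625 ≡ 420; 205^64 ≡ 420^2 = 176400 ≡ 180; 205^128 ≡ 180^2 = 32400 ≡ 360; 205^256 ≡ 360^2 = 129600 ≡ 105; 293 = 256 + 32 + 4 + 1, so 205^293 ≡ 105·420·200·205 ≡ 30 (mod 445)
Candidate 2: 240^2 = 57600 ≡ 195; 240^4 ≡ 195^2 = 38025 ≡ 200; 240^8 ≡ 200^2 = 40000 ≡ 395; 240^16 ≡ 395^2 = 156025 ≡ 275; 240^32 ≡ 275^2 = 75625 ≡ 420; 240^64 ≡ 420^2 = 176400 ≡ 180; 240^128 ≡ 180^2 = 32400 ≡ 360; 240^256 ≡ 360^2 = 129600 ≡ 105; 293 = 256 + 32 + 4 + 1, so 240^293 ≡ 105·420·200·240 ≡ 415 (mod 445)
  → matches h = 415

2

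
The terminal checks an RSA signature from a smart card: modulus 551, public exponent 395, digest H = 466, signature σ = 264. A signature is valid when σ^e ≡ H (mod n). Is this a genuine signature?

Squares mod 551: σ^1≡264, σ^2≡270, σ^4≡168, σ^8≡123, σ^16≡252, σ^32≡139, σ^64≡36, σ^128≡194, σ^256≡168
395 = 256 + 128 + 8 + 2 + 1, so σ^395 ≡ 168·194·123·270·264 ≡ 85 (mod 551)
σ^395 mod 551 = 85, but H = 466.

forged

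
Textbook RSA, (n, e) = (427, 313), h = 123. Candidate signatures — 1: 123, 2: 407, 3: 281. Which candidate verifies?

1

Candidate 1: Squares mod 427: 123^1≡123, 123^2≡184, 123^4≡123, 123^8≡184, 123^16≡123, 123^32≡184, 123^64≡123, 123^128≡184, 123^256≡123; 313 = 256 + 32 + 16 + 8 + 1, so 123^313 ≡ 123·184·123·184·123 ≡ 123 (mod 427)
  → matches h = 123
Candidate 2: Squares mod 427: 407^1≡407, 407^2≡400, 407^4≡302, 407^8≡253, 407^16≡386, 407^32≡400, 407^64≡302, 407^128≡253, 407^256≡386; 313 = 256 + 32 + 16 + 8 + 1, so 407^313 ≡ 386·400·386·253·407 ≡ 113 (mod 427)
Candidate 3: Squares mod 427: 281^1≡281, 281^2≡393, 281^4≡302, 281^8≡253, 281^16≡386, 281^32≡400, 281^64≡302, 281^128≡253, 281^256≡386; 313 = 256 + 32 + 16 + 8 + 1, so 281^313 ≡ 386·400·386·253·281 ≡ 99 (mod 427)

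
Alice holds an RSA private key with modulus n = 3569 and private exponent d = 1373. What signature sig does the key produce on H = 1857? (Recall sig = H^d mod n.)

H^2 ≡ 1857^2 = 3448449 ≡ 795
H^4 ≡ 795^2 = 632025 ≡ 312
H^8 ≡ 312^2 = 97344 ≡ 981
H^16 ≡ 981^2 = 962361 ≡ 2300
H^32 ≡ 2300^2 = 5290000 ≡ 742
H^64 ≡ 742^2 = 550564 ≡ 938
H^128 ≡ 938^2 = 879844 ≡ 1870
H^256 ≡ 1870^2 = 3496900 ≡ 2849
H^512 ≡ 2849^2 = 8116801 ≡ 895
H^1024 ≡ 895^2 = 801025 ≡ 1569
1373 = 1024 + 256 + 64 + 16 + 8 + 4 + 1, so H^1373 ≡ 1569·2849·938·2300·981·312·1857 ≡ 1642 (mod 3569)

1642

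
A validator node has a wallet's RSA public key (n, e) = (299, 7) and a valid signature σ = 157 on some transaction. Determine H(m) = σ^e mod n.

222

σ^2 ≡ 157^2 = 24649 ≡ 131
σ^4 ≡ 131^2 = 17161 ≡ 118
7 = 4 + 2 + 1, so σ^7 ≡ 118·131·157 ≡ 222 (mod 299)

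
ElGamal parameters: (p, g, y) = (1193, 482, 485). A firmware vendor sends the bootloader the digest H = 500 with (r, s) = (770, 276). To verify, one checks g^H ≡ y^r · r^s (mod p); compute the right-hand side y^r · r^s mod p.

21

485^770 mod 1193 = 1104
770^276 mod 1193 = 107
y^r · r^s ≡ 1104·107 = 118128 ≡ 21 (mod 1193)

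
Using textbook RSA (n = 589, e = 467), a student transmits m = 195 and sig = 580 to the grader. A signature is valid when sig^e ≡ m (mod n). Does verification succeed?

fails

Squares mod 589: sig^1≡580, sig^2≡81, sig^4≡82, sig^8≡245, sig^16≡536, sig^32≡453, sig^64≡237, sig^128≡214, sig^256≡443
467 = 256 + 128 + 64 + 16 + 2 + 1, so sig^467 ≡ 443·214·237·536·81·580 ≡ 477 (mod 589)
The recovered value 477 does not match the digest 195.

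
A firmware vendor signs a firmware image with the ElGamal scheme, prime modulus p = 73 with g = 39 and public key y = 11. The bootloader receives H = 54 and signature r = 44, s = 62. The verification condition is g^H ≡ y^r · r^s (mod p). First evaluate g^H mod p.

46

39^2 = 1521 ≡ 61
39^4 ≡ 61^2 = 3721 ≡ 71
39^8 ≡ 71^2 = 5041 ≡ 4
39^16 ≡ 4^2 = 16
39^32 ≡ 16^2 = 256 ≡ 37
54 = 32 + 16 + 4 + 2, so 39^54 ≡ 37·16·71·61 ≡ 46 (mod 73)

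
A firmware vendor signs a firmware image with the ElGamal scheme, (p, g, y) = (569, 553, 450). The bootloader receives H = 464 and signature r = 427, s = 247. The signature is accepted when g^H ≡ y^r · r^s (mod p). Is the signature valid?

Left side g^H mod p:
Squares mod 569: 553^1≡553, 553^2≡256, 553^4≡101, 553^8≡528, 553^16≡543, 553^32≡107, 553^64≡69, 553^128≡209, 553^256≡437
464 = 256 + 128 + 64 + 16, so 553^464 ≡ 437·209·69·543 ≡ 114 (mod 569)
Right side y^r · r^s mod p:
Squares mod 569: 450^1≡450, 450^2≡505, 450^4≡113, 450^8≡251, 450^16≡411, 450^32≡497, 450^64≡63, 450^128≡555, 450^256≡196
427 = 256 + 128 + 32 + 8 + 2 + 1, so 450^427 ≡ 196·555·497·251·505·450 ≡ 450 (mod 569)
Squares mod 569: 427^1≡427, 427^2≡249, 427^4≡549, 427^8≡400, 427^16≡111, 427^32≡372, 427^64≡117, 427^128≡33
247 = 128 + 64 + 32 + 16 + 4 + 2 + 1, so 427^247 ≡ 33·117·372·111·549·249·427 ≡ 119 (mod 569)
450·119 = 53550 ≡ 64 (mod 569)
114 ≠ 64, so verification fails.

invalid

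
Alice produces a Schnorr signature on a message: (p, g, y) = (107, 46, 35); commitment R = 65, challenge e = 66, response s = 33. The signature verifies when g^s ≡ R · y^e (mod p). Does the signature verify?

g^s mod p:
Squares mod 107: 46^1≡46, 46^2≡83, 46^4≡41, 46^8≡76, 46^16≡105, 46^32≡4
33 = 32 + 1, so 46^33 ≡ 4·46 ≡ 77 (mod 107)
R · y^e mod p:
Squares mod 107: 35^1≡35, 35^2≡48, 35^4≡57, 35^8≡39, 35^16≡23, 35^32≡101, 35^64≡36
66 = 64 + 2, so 35^66 ≡ 36·48 ≡ 16 (mod 107)
65·16 = 1040 ≡ 77 (mod 107)
77 ≡ 77 (mod 107); signature holds.

verifies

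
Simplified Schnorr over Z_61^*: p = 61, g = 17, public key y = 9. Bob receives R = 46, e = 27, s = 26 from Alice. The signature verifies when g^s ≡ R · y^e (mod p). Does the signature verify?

g^s mod p:
17^2 = 289 ≡ 45
17^4 ≡ 45^2 = 2025 ≡ 12
17^8 ≡ 12^2 = 144 ≡ 22
17^16 ≡ 22^2 = 484 ≡ 57
26 = 16 + 8 + 2, so 17^26 ≡ 57·22·45 ≡ 5 (mod 61)
R · y^e mod p:
9^2 = 81 ≡ 20
9^4 ≡ 20^2 = 400 ≡ 34
9^8 ≡ 34^2 = 1156 ≡ 58
9^16 ≡ 58^2 = 3364 ≡ 9
27 = 16 + 8 + 2 + 1, so 9^27 ≡ 9·58·20·9 ≡ 20 (mod 61)
46·20 = 920 ≡ 5 (mod 61)
5 ≡ 5 (mod 61); signature holds.

verifies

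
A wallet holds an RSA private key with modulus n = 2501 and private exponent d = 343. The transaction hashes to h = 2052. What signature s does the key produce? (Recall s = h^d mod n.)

2181

Squares mod 2501: h^1≡2052, h^2≡1521, h^4≡16, h^8≡256, h^16≡510, h^32≡2497, h^64≡16, h^128≡256, h^256≡510
343 = 256 + 64 + 16 + 4 + 2 + 1, so h^343 ≡ 510·16·510·16·1521·2052 ≡ 2181 (mod 2501)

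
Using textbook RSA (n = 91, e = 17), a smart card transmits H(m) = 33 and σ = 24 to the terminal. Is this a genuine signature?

σ^2 ≡ 24^2 = 576 ≡ 30
σ^4 ≡ 30^2 = 900 ≡ 81
σ^8 ≡ 81^2 = 6561 ≡ 9
σ^16 ≡ 9^2 = 81
17 = 16 + 1, so σ^17 ≡ 81·24 ≡ 33 (mod 91)
Since 33 equals the digest 33, verification succeeds.

genuine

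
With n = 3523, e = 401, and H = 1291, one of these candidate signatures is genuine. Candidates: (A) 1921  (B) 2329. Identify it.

A

Candidate A: 1921^2 = 3690241 ≡ 1660; 1921^4 ≡ 1660^2 = 2755600 ≡ 614; 1921^8 ≡ 614^2 = 376996 ≡ 35; 1921^16 ≡ 35^2 = 1225; 1921^32 ≡ 1225^2 = 1500625 ≡ 3350; 1921^64 ≡ 3350^2 = 11222500 ≡ 1745; 1921^128 ≡ 1745^2 = 3045025 ≡ 1153; 1921^256 ≡ 1153^2 = 1329409 ≡ 1238; 401 = 256 + 128 + 16 + 1, so 1921^401 ≡ 1238·1153·1225·1921 ≡ 1291 (mod 3523)
  → matches H = 1291
Candidate B: 2329^2 = 5424241 ≡ 2344; 2329^4 ≡ 2344^2 = 5494336 ≡ 1979; 2329^8 ≡ 1979^2 = 3916441 ≡ 2388; 2329^16 ≡ 2388^2 = 5702544 ≡ 2330; 2329^32 ≡ 2330^2 = 5428900 ≡ 3480; 2329^64 ≡ 3480^2 = 12110400 ≡ 1849; 2329^128 ≡ 1849^2 = 3418801 ≡ 1491; 2329^256 ≡ 1491^2 = 2223081 ≡ 68; 401 = 256 + 128 + 16 + 1, so 2329^401 ≡ 68·1491·2330·2329 ≡ 2515 (mod 3523)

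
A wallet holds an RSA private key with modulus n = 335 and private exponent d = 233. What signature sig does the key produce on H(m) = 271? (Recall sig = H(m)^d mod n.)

326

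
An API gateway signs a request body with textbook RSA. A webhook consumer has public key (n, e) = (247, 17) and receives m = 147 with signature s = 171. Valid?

no

s^2 ≡ 171^2 = 29241 ≡ 95
s^4 ≡ 95^2 = 9025 ≡ 133
s^8 ≡ 133^2 = 17689 ≡ 152
s^16 ≡ 152^2 = 23104 ≡ 133
17 = 16 + 1, so s^17 ≡ 133·171 ≡ 19 (mod 247)
The recovered value 19 does not match the digest 147.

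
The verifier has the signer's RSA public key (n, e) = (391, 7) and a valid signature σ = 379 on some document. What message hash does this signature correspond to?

σ^2 ≡ 379^2 = 143641 ≡ 144
σ^4 ≡ 144^2 = 20736 ≡ 13
7 = 4 + 2 + 1, so σ^7 ≡ 13·144·379 ≡ 214 (mod 391)

214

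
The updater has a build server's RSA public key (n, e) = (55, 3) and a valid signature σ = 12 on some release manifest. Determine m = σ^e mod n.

23

σ^2 ≡ 12^2 = 144 ≡ 34
3 = 2 + 1, so σ^3 ≡ 34·12 ≡ 23 (mod 55)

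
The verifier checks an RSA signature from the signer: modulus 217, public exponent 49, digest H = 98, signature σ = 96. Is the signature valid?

invalid

Squares mod 217: σ^1≡96, σ^2≡102, σ^4≡205, σ^8≡144, σ^16≡121, σ^32≡102
49 = 32 + 16 + 1, so σ^49 ≡ 102·121·96 ≡ 12 (mod 217)
12 ≠ 98, so verification fails.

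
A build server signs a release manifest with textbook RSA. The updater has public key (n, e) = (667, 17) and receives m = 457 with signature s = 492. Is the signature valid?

s^17 mod 667 = 463
The recovered value 463 does not match the digest 457.

invalid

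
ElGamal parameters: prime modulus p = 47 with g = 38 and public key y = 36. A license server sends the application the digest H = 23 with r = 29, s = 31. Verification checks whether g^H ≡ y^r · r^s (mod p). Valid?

Left side g^H mod p:
38^2 = 1444 ≡ 34
38^4 ≡ 34^2 = 1156 ≡ 28
38^8 ≡ 28^2 = 784 ≡ 32
38^16 ≡ 32^2 = 1024 ≡ 37
23 = 16 + 4 + 2 + 1, so 38^23 ≡ 37·28·34·38 ≡ 46 (mod 47)
Right side y^r · r^s mod p:
36^2 = 1296 ≡ 27
36^4 ≡ 27^2 = 729 ≡ 24
36^8 ≡ 24^2 = 576 ≡ 12
36^16 ≡ 12^2 = 144 ≡ 3
29 = 16 + 8 + 4 + 1, so 36^29 ≡ 3·12·24·36 ≡ 37 (mod 47)
29^2 = 841 ≡ 42
29^4 ≡ 42^2 = 1764 ≡ 25
29^8 ≡ 25^2 = 625 ≡ 14
29^16 ≡ 14^2 = 196 ≡ 8
31 = 16 + 8 + 4 + 2 + 1, so 29^31 ≡ 8·14·25·42·29 ≡ 33 (mod 47)
37·33 = 1221 ≡ 46 (mod 47)
46 ≡ 46 (mod 47), so the signature is genuine.

yes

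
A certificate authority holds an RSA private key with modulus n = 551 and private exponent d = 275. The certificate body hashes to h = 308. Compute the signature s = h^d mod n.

h^2 ≡ 308^2 = 94864 ≡ 92
h^4 ≡ 92^2 = 8464 ≡ 199
h^8 ≡ 199^2 = 39601 ≡ 480
h^16 ≡ 480^2 = 230400 ≡ 82
h^32 ≡ 82^2 = 6724 ≡ 112
h^64 ≡ 112^2 = 12544 ≡ 422
h^128 ≡ 422^2 = 178084 ≡ 111
h^256 ≡ 111^2 = 12321 ≡ 199
275 = 256 + 16 + 2 + 1, so h^275 ≡ 199·82·92·308 ≡ 321 (mod 551)

321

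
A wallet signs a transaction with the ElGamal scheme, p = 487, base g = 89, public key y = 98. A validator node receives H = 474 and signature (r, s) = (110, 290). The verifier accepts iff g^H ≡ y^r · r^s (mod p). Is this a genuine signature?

genuine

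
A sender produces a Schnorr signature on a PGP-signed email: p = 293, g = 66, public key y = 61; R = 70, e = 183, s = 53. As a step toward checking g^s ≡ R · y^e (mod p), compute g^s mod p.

48

66^2 = 4356 ≡ 254
66^4 ≡ 254^2 = 64516 ≡ 56
66^8 ≡ 56^2 = 3136 ≡ 206
66^16 ≡ 206^2 = 42436 ≡ 244
66^32 ≡ 244^2 = 59536 ≡ 57
53 = 32 + 16 + 4 + 1, so 66^53 ≡ 57·244·56·66 ≡ 48 (mod 293)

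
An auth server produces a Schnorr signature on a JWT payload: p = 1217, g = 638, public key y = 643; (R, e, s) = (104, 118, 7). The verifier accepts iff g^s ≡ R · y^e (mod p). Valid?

g^s mod p:
Squares mod 1217: 638^1≡638, 638^2≡566, 638^4≡285
7 = 4 + 2 + 1, so 638^7 ≡ 285·566·638 ≡ 175 (mod 1217)
R · y^e mod p:
Squares mod 1217: 643^1≡643, 643^2≡886, 643^4≡31, 643^8≡961, 643^16≡1035, 643^32≡265, 643^64≡856
118 = 64 + 32 + 16 + 4 + 2, so 643^118 ≡ 856·265·1035·31·886 ≡ 107 (mod 1217)
104·107 = 11128 ≡ 175 (mod 1217)
175 ≡ 175 (mod 1217); signature holds.

yes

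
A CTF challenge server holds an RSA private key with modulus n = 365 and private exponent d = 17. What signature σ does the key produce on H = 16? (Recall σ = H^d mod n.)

H^2 ≡ 16^2 = 256
H^4 ≡ 256^2 = 65536 ≡ 201
H^8 ≡ 201^2 = 40401 ≡ 251
H^16 ≡ 251^2 = 63001 ≡ 221
17 = 16 + 1, so H^17 ≡ 221·16 ≡ 251 (mod 365)

251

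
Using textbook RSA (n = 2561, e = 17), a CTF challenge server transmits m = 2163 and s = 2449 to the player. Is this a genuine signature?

s^2 ≡ 2449^2 = 5997601 ≡ 2300
s^4 ≡ 2300^2 = 5290000 ≡ 1535
s^8 ≡ 1535^2 = 2356225 ≡ 105
s^16 ≡ 105^2 = 11025 ≡ 781
17 = 16 + 1, so s^17 ≡ 781·2449 ≡ 2163 (mod 2561)
Since 2163 equals the digest 2163, verification succeeds.

genuine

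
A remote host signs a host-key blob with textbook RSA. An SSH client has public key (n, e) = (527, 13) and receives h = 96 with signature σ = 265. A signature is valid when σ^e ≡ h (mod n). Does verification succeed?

passes

Squares mod 527: σ^1≡265, σ^2≡134, σ^4≡38, σ^8≡390
13 = 8 + 4 + 1, so σ^13 ≡ 390·38·265 ≡ 96 (mod 527)
Since 96 equals the digest 96, verification succeeds.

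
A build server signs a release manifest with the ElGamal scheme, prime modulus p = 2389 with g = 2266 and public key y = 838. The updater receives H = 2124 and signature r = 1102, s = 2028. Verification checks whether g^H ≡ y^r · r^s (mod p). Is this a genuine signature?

genuine

Left side g^H mod p:
Squares mod 2389: 2266^1≡2266, 2266^2≡795, 2266^4≡1329, 2266^8≡770, 2266^16≡428, 2266^32≡1620, 2266^64≡1278, 2266^128≡1597, 2266^256≡1346, 2266^512≡854, 2266^1024≡671, 2266^2048≡1109
2124 = 2048 + 64 + 8 + 4, so 2266^2124 ≡ 1109·1278·770·1329 ≡ 559 (mod 2389)
Right side y^r · r^s mod p:
Squares mod 2389: 838^1≡838, 838^2≡2267, 838^4≡550, 838^8≡1486, 838^16≡760, 838^32≡1851, 838^64≡375, 838^128≡2063, 838^256≡1160, 838^512≡593, 838^1024≡466
1102 = 1024 + 64 + 8 + 4 + 2, so 838^1102 ≡ 466·375·1486·550·2267 ≡ 2344 (mod 2389)
Squares mod 2389: 1102^1≡1102, 1102^2≡792, 1102^4≡1346, 1102^8≡854, 1102^16≡671, 1102^32≡1109, 1102^64≡1935, 1102^128≡662, 1102^256≡1057, 1102^512≡1586, 1102^1024≡2168
2028 = 1024 + 512 + 256 + 128 + 64 + 32 + 8 + 4, so 1102^2028 ≡ 2168·1586·1057·662·1935·1109·854·1346 ≡ 837 (mod 2389)
2344·837 = 1961928 ≡ 559 (mod 2389)
559 ≡ 559 (mod 2389), so the signature is genuine.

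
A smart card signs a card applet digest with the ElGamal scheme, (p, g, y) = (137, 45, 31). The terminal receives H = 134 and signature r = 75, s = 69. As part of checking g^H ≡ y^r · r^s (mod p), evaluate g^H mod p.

105

Squares mod 137: 45^1≡45, 45^2≡107, 45^4≡78, 45^8≡56, 45^16≡122, 45^32≡88, 45^64≡72, 45^128≡115
134 = 128 + 4 + 2, so 45^134 ≡ 115·78·107 ≡ 105 (mod 137)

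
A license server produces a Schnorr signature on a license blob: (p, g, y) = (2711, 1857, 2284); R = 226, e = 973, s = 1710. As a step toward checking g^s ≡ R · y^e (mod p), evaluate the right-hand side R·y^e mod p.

2127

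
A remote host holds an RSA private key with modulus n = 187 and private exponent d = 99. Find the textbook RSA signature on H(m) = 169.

135

(H(m))^2 ≡ 169^2 = 28561 ≡ 137
(H(m))^4 ≡ 137^2 = 18769 ≡ 69
(H(m))^8 ≡ 69^2 = 4761 ≡ 86
(H(m))^16 ≡ 86^2 = 7396 ≡ 103
(H(m))^32 ≡ 103^2 = 10609 ≡ 137
(H(m))^64 ≡ 137^2 = 18769 ≡ 69
99 = 64 + 32 + 2 + 1, so (H(m))^99 ≡ 69·137·137·169 ≡ 135 (mod 187)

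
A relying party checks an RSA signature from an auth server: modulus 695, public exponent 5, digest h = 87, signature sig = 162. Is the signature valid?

valid

sig^2 ≡ 162^2 = 26244 ≡ 529
sig^4 ≡ 529^2 = 279841 ≡ 451
5 = 4 + 1, so sig^5 ≡ 451·162 ≡ 87 (mod 695)
87 = h, so the signature checks out.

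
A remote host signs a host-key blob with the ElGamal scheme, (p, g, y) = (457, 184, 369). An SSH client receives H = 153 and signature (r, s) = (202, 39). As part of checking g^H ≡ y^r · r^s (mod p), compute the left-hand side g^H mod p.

184^2 = 33856 ≡ 38
184^4 ≡ 38^2 = 1444 ≡ 73
184^8 ≡ 73^2 = 5329 ≡ 302
184^16 ≡ 302^2 = 91204 ≡ 261
184^32 ≡ 261^2 = 68121 ≡ 28
184^64 ≡ 28^2 = 784 ≡ 327
184^128 ≡ 327^2 = 106929 ≡ 448
153 = 128 + 16 + 8 + 1, so 184^153 ≡ 448·261·302·184 ≡ 22 (mod 457)

22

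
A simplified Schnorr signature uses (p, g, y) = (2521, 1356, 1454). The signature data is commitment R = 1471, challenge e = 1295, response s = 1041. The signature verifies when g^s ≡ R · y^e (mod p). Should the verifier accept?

g^s mod p:
1356^2 = 1838736 ≡ 927
1356^4 ≡ 927^2 = 859329 ≡ 2189
1356^8 ≡ 2189^2 = 4791721 ≡ 1821
1356^16 ≡ 1821^2 = 3316041 ≡ 926
1356^32 ≡ 926^2 = 857476 ≡ 336
1356^64 ≡ 336^2 = 112896 ≡ 1972
1356^128 ≡ 1972^2 = 3888784 ≡ 1402
1356^256 ≡ 1402^2 = 1965604 ≡ 1745
1356^512 ≡ 1745^2 = 3045025 ≡ 2178
1356^1024 ≡ 2178^2 = 4743684 ≡ 1683
1041 = 1024 + 16 + 1, so 1356^1041 ≡ 1683·926·1356 ≡ 462 (mod 2521)
R · y^e mod p:
1454^2 = 2114116 ≡ 1518
1454^4 ≡ 1518^2 = 2304324 ≡ 130
1454^8 ≡ 130^2 = 16900 ≡ 1774
1454^16 ≡ 1774^2 = 3147076 ≡ 868
1454^32 ≡ 868^2 = 753424 ≡ 2166
1454^64 ≡ 2166^2 = 4691556 ≡ 2496
1454^128 ≡ 2496^2 = 6230016 ≡ 625
1454^256 ≡ 625^2 = 390625 ≡ 2391
1454^512 ≡ 2391^2 = 5716881 ≡ 1774
1454^1024 ≡ 1774^2 = 3147076 ≡ 868
1295 = 1024 + 256 + 8 + 4 + 2 + 1, so 1454^1295 ≡ 868·2391·1774·130·1518·1454 ≡ 1613 (mod 2521)
1471·1613 = 2372723 ≡ 462 (mod 2521)
462 ≡ 462 (mod 2521); signature holds.

accept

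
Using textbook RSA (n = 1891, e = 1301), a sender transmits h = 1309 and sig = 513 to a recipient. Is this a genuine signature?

forged

Squares mod 1891: sig^1≡513, sig^2≡320, sig^4≡286, sig^8≡483, sig^16≡696, sig^32≡320, sig^64≡286, sig^128≡483, sig^256≡696, sig^512≡320, sig^1024≡286
1301 = 1024 + 256 + 16 + 4 + 1, so sig^1301 ≡ 286·696·696·286·513 ≡ 1541 (mod 1891)
The recovered value 1541 does not match the digest 1309.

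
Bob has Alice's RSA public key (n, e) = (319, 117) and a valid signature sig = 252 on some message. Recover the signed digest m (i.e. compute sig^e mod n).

Squares mod 319: sig^1≡252, sig^2≡23, sig^4≡210, sig^8≡78, sig^16≡23, sig^32≡210, sig^64≡78
117 = 64 + 32 + 16 + 4 + 1, so sig^117 ≡ 78·210·23·210·252 ≡ 285 (mod 319)

285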